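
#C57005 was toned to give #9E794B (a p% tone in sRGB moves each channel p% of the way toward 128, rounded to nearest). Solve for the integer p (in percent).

#C57005 is rgb(197, 112, 5); #9E794B is rgb(158, 121, 75).
On the B channel (widest range): 75 ≈ 5 + (p/100)(128 − 5), so p ≈ 100×(75 − 5)/(128 − 5) = 7000/123 = 56.91.
p = 57 reproduces all three channels after rounding.

57%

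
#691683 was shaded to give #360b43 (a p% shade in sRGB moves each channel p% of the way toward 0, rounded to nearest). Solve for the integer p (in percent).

#691683 is rgb(105, 22, 131); #360b43 is rgb(54, 11, 67).
On the B channel (widest range): 67 ≈ 131 + (p/100)(0 − 131), so p ≈ 100×(67 − 131)/(0 − 131) = -6400/-131 = 48.85.
p = 49 reproduces all three channels after rounding.

49%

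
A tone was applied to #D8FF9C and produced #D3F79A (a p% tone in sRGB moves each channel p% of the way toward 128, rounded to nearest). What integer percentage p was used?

#D8FF9C is rgb(216, 255, 156); #D3F79A is rgb(211, 247, 154).
On the G channel (widest range): 247 ≈ 255 + (p/100)(128 − 255), so p ≈ 100×(247 − 255)/(128 − 255) = -800/-127 = 6.30.
p = 6 reproduces all three channels after rounding.

6%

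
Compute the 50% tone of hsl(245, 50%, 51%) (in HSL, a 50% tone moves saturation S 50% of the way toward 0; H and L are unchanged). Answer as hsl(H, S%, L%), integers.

S moves 50% from 50 toward 0: 50 − 25 = 25 → 25.
H and L are unchanged.

hsl(245, 25%, 51%)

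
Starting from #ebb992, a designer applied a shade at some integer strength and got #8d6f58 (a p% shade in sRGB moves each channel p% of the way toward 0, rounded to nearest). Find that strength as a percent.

#ebb992 is rgb(235, 185, 146); #8d6f58 is rgb(141, 111, 88).
On the R channel (widest range): 141 ≈ 235 + (p/100)(0 − 235), so p ≈ 100×(141 − 235)/(0 − 235) = -9400/-235 = 40.00.
p = 40 reproduces all three channels after rounding.

40%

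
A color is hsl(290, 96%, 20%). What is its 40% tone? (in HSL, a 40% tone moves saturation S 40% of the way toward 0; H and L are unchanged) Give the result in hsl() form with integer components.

S moves 40% from 96 toward 0: 96 − 38.4 = 57.6 → 58.
H and L are unchanged.

hsl(290, 58%, 20%)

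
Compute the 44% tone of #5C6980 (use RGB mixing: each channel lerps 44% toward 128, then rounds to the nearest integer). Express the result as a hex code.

#5C6980 is rgb(92, 105, 128).
Per channel, c → c + 0.44(128 − c):
  R: 92 + 0.44×(128−92) = 92 + 15.84 = 107.84 → 108
  G: 105 + 0.44×(128−105) = 105 + 10.12 = 115.12 → 115
  B: 128 + 0.44×(128−128) = 128 + 0 = 128 → 128
rgb(108, 115, 128) = #6C7380.

#6C7380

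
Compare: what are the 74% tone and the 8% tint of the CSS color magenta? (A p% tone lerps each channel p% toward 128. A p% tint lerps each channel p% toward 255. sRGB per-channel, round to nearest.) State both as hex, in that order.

CSS magenta is rgb(255, 0, 255).
74% tone:
  R: 255 − 93.98 = 161.02 → 161
  G: 0 + 0.74×(128−0) = 0 + 94.72 = 94.72 → 95
  B: 255 + 0.74×(128−255) = 255 − 93.98 = 161.02 → 161
  → #A15FA1
8% tint:
  R: 255 + 0.08×(255−255) = 255 + 0 = 255 → 255
  G: 0 + 0.08×(255−0) = 0 + 20.4 = 20.4 → 20
  B: 255 + 0.08×(255−255) = 255 + 0 = 255 → 255
  → #FF14FF

#A15FA1, #FF14FF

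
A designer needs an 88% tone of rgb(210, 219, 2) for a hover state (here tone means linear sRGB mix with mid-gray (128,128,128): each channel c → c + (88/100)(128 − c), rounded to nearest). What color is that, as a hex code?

An 88% tone moves each channel 88% toward 128:
  R: 210 − 72.16 = 137.84 → 138
  G: 219 + 0.88×(128−219) = 219 − 80.08 = 138.92 → 139
  B: 2 + 0.88×(128−2) = 2 + 110.88 = 112.88 → 113
rgb(138, 139, 113) = #8a8b71.

#8a8b71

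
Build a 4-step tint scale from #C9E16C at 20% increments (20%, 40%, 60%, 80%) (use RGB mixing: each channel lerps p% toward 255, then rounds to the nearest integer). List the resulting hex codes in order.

#D4E789, #DFEDA7, #E9F3C4, #F4F9E2

#C9E16C is rgb(201, 225, 108).
20%: (201 + 10.8 = 211.8→212, 225 + 6 = 231→231, 108 + 29.4 = 137.4→137) → #D4E789
40%: (201 + 21.6 = 222.6→223, 225 + 12 = 237→237, 108 + 58.8 = 166.8→167) → #DFEDA7
60%: (201 + 32.4 = 233.4→233, 225 + 18 = 243→243, 108 + 88.2 = 196.2→196) → #E9F3C4
80%: (201 + 43.2 = 244.2→244, 225 + 24 = 249→249, 108 + 117.6 = 225.6→226) → #F4F9E2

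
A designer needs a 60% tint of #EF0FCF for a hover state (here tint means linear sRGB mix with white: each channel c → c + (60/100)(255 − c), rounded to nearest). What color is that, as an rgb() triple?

rgb(249, 159, 236)

#EF0FCF is rgb(239, 15, 207).
Per channel, c → c + 0.6(255 − c):
  R: 239 + 0.6×(255−239) = 239 + 9.6 = 248.6 → 249
  G: 15 + 0.6×(255−15) = 15 + 144 = 159 → 159
  B: 207 + 0.6×(255−207) = 207 + 28.8 = 235.8 → 236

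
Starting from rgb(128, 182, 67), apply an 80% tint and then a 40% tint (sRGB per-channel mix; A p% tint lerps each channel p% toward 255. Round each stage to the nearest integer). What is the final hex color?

#F0F6E8

Per channel, c → c + 0.8(255 − c):
  R: 128 + 0.8×(255−128) = 128 + 101.6 = 229.6 → 230
  G: 182 + 58.4 = 240.4 → 240
  B: 67 + 150.4 = 217.4 → 217
After the tint: rgb(230, 240, 217) = #E6F0D9.
Per channel, c → c + 0.4(255 − c):
  R: 230 + 0.4×(255−230) = 230 + 10 = 240 → 240
  G: 240 + 0.4×(255−240) = 240 + 6 = 246 → 246
  B: 217 + 0.4×(255−217) = 217 + 15.2 = 232.2 → 232
rgb(240, 246, 232) = #F0F6E8.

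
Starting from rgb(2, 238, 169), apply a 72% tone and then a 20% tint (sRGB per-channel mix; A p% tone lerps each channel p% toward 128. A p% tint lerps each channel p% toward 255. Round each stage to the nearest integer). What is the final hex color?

#7DB2A2

Lerp each channel 72% toward 128:
  R: 2 + 0.72×(128−2) = 2 + 90.72 = 92.72 → 93
  G: 238 − 79.2 = 158.8 → 159
  B: 169 − 29.52 = 139.48 → 139
After the tone: rgb(93, 159, 139) = #5D9F8B.
Per channel, c → c + 0.2(255 − c):
  R: 93 + 0.2×(255−93) = 93 + 32.4 = 125.4 → 125
  G: 159 + 19.2 = 178.2 → 178
  B: 139 + 0.2×(255−139) = 139 + 23.2 = 162.2 → 162
rgb(125, 178, 162) = #7DB2A2.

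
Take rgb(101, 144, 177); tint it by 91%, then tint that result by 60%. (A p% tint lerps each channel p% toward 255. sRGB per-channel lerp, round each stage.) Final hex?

Per channel, c → c + 0.91(255 − c):
  R: 101 + 140.14 = 241.14 → 241
  G: 144 + 101.01 = 245.01 → 245
  B: 177 + 70.98 = 247.98 → 248
After the tint: rgb(241, 245, 248) = #F1F5F8.
Lerp each channel 60% toward 255:
  R: 241 + 0.6×(255−241) = 241 + 8.4 = 249.4 → 249
  G: 245 + 0.6×(255−245) = 245 + 6 = 251 → 251
  B: 248 + 0.6×(255−248) = 248 + 4.2 = 252.2 → 252
rgb(249, 251, 252) = #F9FBFC.

#F9FBFC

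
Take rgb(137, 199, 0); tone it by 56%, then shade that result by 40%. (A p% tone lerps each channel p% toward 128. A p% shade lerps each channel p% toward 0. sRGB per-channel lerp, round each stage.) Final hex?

#4F5F2B

A 56% tone moves each channel 56% toward 128:
  R: 137 + 0.56×(128−137) = 137 − 5.04 = 131.96 → 132
  G: 199 + 0.56×(128−199) = 199 − 39.76 = 159.24 → 159
  B: 0 + 71.68 = 71.68 → 72
After the tone: rgb(132, 159, 72) = #849F48.
Lerp each channel 40% toward 0:
  R: 132 − 52.8 = 79.2 → 79
  G: 159 + 0.4×(0−159) = 159 − 63.6 = 95.4 → 95
  B: 72 − 28.8 = 43.2 → 43
rgb(79, 95, 43) = #4F5F2B.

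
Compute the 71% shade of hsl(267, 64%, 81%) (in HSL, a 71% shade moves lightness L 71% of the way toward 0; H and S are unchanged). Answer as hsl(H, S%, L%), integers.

hsl(267, 64%, 23%)

L moves 71% from 81 toward 0: 81 − 57.51 = 23.49 → 23.
H and S are unchanged.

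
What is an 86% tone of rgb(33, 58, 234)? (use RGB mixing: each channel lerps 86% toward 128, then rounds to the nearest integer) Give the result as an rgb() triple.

rgb(115, 118, 143)

An 86% tone moves each channel 86% toward 128:
  R: 33 + 81.7 = 114.7 → 115
  G: 58 + 0.86×(128−58) = 58 + 60.2 = 118.2 → 118
  B: 234 + 0.86×(128−234) = 234 − 91.16 = 142.84 → 143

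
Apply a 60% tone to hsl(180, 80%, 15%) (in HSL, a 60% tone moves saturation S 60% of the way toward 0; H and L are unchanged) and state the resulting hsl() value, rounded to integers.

hsl(180, 32%, 15%)

S moves 60% from 80 toward 0: 80 − 48 = 32 → 32.
H and L are unchanged.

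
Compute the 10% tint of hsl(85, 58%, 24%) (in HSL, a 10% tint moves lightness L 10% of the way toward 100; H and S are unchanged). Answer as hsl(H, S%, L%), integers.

L moves 10% from 24 toward 100: 24 + 7.6 = 31.6 → 32.
H and S are unchanged.

hsl(85, 58%, 32%)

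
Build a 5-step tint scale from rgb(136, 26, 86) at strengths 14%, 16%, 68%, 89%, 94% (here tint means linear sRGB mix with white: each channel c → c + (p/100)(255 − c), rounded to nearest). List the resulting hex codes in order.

#993A6E, #9B3F71, #D9B6C9, #F2E6EC, #F8F1F5

14%: (136 + 16.66 = 152.66→153, 26 + 32.06 = 58.06→58, 86 + 23.66 = 109.66→110) → #993A6E
16%: (136 + 19.04 = 155.04→155, 26 + 36.64 = 62.64→63, 86 + 27.04 = 113.04→113) → #9B3F71
68%: (136 + 80.92 = 216.92→217, 26 + 155.72 = 181.72→182, 86 + 114.92 = 200.92→201) → #D9B6C9
89%: (136 + 105.91 = 241.91→242, 26 + 203.81 = 229.81→230, 86 + 150.41 = 236.41→236) → #F2E6EC
94%: (136 + 111.86 = 247.86→248, 26 + 215.26 = 241.26→241, 86 + 158.86 = 244.86→245) → #F8F1F5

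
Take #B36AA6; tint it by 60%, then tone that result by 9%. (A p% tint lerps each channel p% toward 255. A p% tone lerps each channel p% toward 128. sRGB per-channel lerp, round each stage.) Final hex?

#D8BDD3

#B36AA6 is rgb(179, 106, 166).
A 60% tint moves each channel 60% toward 255:
  R: 179 + 45.6 = 224.6 → 225
  G: 106 + 89.4 = 195.4 → 195
  B: 166 + 53.4 = 219.4 → 219
After the tint: rgb(225, 195, 219) = #E1C3DB.
Lerp each channel 9% toward 128:
  R: 225 − 8.73 = 216.27 → 216
  G: 195 + 0.09×(128−195) = 195 − 6.03 = 188.97 → 189
  B: 219 + 0.09×(128−219) = 219 − 8.19 = 210.81 → 211
rgb(216, 189, 211) = #D8BDD3.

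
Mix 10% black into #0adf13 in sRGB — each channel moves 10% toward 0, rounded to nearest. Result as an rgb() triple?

#0adf13 is rgb(10, 223, 19).
Per channel, c → c + 0.1(0 − c):
  R: 10 + 0.1×(0−10) = 10 − 1 = 9 → 9
  G: 223 + 0.1×(0−223) = 223 − 22.3 = 200.7 → 201
  B: 19 − 1.9 = 17.1 → 17

rgb(9, 201, 17)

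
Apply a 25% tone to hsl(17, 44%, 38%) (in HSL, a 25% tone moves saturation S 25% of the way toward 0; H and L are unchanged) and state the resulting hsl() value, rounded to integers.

hsl(17, 33%, 38%)

S moves 25% from 44 toward 0: 44 − 11 = 33 → 33.
H and L are unchanged.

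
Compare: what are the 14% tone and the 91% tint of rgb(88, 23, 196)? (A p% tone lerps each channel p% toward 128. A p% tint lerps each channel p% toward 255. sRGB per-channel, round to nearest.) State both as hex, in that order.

14% tone:
  R: 88 + 5.6 = 93.6 → 94
  G: 23 + 14.7 = 37.7 → 38
  B: 196 − 9.52 = 186.48 → 186
  → #5e26ba
91% tint:
  R: 88 + 0.91×(255−88) = 88 + 151.97 = 239.97 → 240
  G: 23 + 0.91×(255−23) = 23 + 211.12 = 234.12 → 234
  B: 196 + 0.91×(255−196) = 196 + 53.69 = 249.69 → 250
  → #f0eafa

#5e26ba, #f0eafa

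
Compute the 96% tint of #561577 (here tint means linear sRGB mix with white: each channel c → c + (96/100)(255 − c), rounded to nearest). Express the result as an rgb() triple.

#561577 is rgb(86, 21, 119).
Lerp each channel 96% toward 255:
  R: 86 + 162.24 = 248.24 → 248
  G: 21 + 0.96×(255−21) = 21 + 224.64 = 245.64 → 246
  B: 119 + 130.56 = 249.56 → 250

rgb(248, 246, 250)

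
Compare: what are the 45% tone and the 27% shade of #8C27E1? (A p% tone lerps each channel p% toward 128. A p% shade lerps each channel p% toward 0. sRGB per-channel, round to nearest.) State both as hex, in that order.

#874FB5, #661CA4

#8C27E1 is rgb(140, 39, 225).
45% tone:
  R: 140 − 5.4 = 134.6 → 135
  G: 39 + 0.45×(128−39) = 39 + 40.05 = 79.05 → 79
  B: 225 + 0.45×(128−225) = 225 − 43.65 = 181.35 → 181
  → #874FB5
27% shade:
  R: 140 + 0.27×(0−140) = 140 − 37.8 = 102.2 → 102
  G: 39 − 10.53 = 28.47 → 28
  B: 225 + 0.27×(0−225) = 225 − 60.75 = 164.25 → 164
  → #661CA4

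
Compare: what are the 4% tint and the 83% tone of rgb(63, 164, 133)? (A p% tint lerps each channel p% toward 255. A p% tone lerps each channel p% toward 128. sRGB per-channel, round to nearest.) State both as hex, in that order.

#47A88A, #758681

4% tint:
  R: 63 + 0.04×(255−63) = 63 + 7.68 = 70.68 → 71
  G: 164 + 0.04×(255−164) = 164 + 3.64 = 167.64 → 168
  B: 133 + 0.04×(255−133) = 133 + 4.88 = 137.88 → 138
  → #47A88A
83% tone:
  R: 63 + 53.95 = 116.95 → 117
  G: 164 − 29.88 = 134.12 → 134
  B: 133 − 4.15 = 128.85 → 129
  → #758681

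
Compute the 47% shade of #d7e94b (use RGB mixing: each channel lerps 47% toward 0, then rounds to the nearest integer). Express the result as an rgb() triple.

#d7e94b is rgb(215, 233, 75).
Lerp each channel 47% toward 0:
  R: 215 + 0.47×(0−215) = 215 − 101.05 = 113.95 → 114
  G: 233 + 0.47×(0−233) = 233 − 109.51 = 123.49 → 123
  B: 75 − 35.25 = 39.75 → 40

rgb(114, 123, 40)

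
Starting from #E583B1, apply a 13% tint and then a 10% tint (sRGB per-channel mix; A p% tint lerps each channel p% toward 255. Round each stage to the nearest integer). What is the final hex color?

#EA9EC2

#E583B1 is rgb(229, 131, 177).
Per channel, c → c + 0.13(255 − c):
  R: 229 + 0.13×(255−229) = 229 + 3.38 = 232.38 → 232
  G: 131 + 0.13×(255−131) = 131 + 16.12 = 147.12 → 147
  B: 177 + 10.14 = 187.14 → 187
After the tint: rgb(232, 147, 187) = #E893BB.
A 10% tint moves each channel 10% toward 255:
  R: 232 + 0.1×(255−232) = 232 + 2.3 = 234.3 → 234
  G: 147 + 0.1×(255−147) = 147 + 10.8 = 157.8 → 158
  B: 187 + 6.8 = 193.8 → 194
rgb(234, 158, 194) = #EA9EC2.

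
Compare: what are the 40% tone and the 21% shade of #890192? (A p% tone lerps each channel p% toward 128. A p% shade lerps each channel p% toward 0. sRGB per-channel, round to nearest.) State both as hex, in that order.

#85348b, #6c0173

#890192 is rgb(137, 1, 146).
40% tone:
  R: 137 − 3.6 = 133.4 → 133
  G: 1 + 50.8 = 51.8 → 52
  B: 146 − 7.2 = 138.8 → 139
  → #85348b
21% shade:
  R: 137 + 0.21×(0−137) = 137 − 28.77 = 108.23 → 108
  G: 1 − 0.21 = 0.79 → 1
  B: 146 + 0.21×(0−146) = 146 − 30.66 = 115.34 → 115
  → #6c0173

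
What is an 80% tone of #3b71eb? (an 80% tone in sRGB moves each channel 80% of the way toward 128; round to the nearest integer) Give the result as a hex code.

#3b71eb is rgb(59, 113, 235).
Lerp each channel 80% toward 128:
  R: 59 + 55.2 = 114.2 → 114
  G: 113 + 0.8×(128−113) = 113 + 12 = 125 → 125
  B: 235 + 0.8×(128−235) = 235 − 85.6 = 149.4 → 149
rgb(114, 125, 149) = #727d95.

#727d95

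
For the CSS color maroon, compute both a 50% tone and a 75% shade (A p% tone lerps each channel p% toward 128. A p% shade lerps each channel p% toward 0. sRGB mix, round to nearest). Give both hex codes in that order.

#804040, #200000

CSS maroon is rgb(128, 0, 0).
50% tone:
  R: 128 + 0.5×(128−128) = 128 + 0 = 128 → 128
  G: 0 + 0.5×(128−0) = 0 + 64 = 64 → 64
  B: 0 + 0.5×(128−0) = 0 + 64 = 64 → 64
  → #804040
75% shade:
  R: 128 + 0.75×(0−128) = 128 − 96 = 32 → 32
  G: 0 + 0.75×(0−0) = 0 + 0 = 0 → 0
  B: 0 + 0.75×(0−0) = 0 + 0 = 0 → 0
  → #200000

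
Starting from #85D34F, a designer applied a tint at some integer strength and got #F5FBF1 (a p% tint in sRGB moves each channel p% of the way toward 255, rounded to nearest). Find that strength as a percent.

92%

#85D34F is rgb(133, 211, 79); #F5FBF1 is rgb(245, 251, 241).
On the B channel (widest range): 241 ≈ 79 + (p/100)(255 − 79), so p ≈ 100×(241 − 79)/(255 − 79) = 16200/176 = 92.05.
p = 92 reproduces all three channels after rounding.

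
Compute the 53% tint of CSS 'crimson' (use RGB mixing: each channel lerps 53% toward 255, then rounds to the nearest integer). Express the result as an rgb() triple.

rgb(239, 145, 163)

CSS crimson is rgb(220, 20, 60).
Lerp each channel 53% toward 255:
  R: 220 + 18.55 = 238.55 → 239
  G: 20 + 124.55 = 144.55 → 145
  B: 60 + 103.35 = 163.35 → 163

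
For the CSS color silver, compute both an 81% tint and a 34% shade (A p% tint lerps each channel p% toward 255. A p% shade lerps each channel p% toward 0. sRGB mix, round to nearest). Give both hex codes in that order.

CSS silver is rgb(192, 192, 192).
81% tint:
  R: 192 + 0.81×(255−192) = 192 + 51.03 = 243.03 → 243
  G: 192 + 0.81×(255−192) = 192 + 51.03 = 243.03 → 243
  B: 192 + 0.81×(255−192) = 192 + 51.03 = 243.03 → 243
  → #F3F3F3
34% shade:
  R: 192 + 0.34×(0−192) = 192 − 65.28 = 126.72 → 127
  G: 192 + 0.34×(0−192) = 192 − 65.28 = 126.72 → 127
  B: 192 + 0.34×(0−192) = 192 − 65.28 = 126.72 → 127
  → #7F7F7F

#F3F3F3, #7F7F7F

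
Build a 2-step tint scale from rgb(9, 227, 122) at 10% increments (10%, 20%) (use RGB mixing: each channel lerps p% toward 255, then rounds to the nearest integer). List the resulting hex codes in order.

10%: (9 + 24.6 = 33.6→34, 227 + 2.8 = 229.8→230, 122 + 13.3 = 135.3→135) → #22E687
20%: (9 + 49.2 = 58.2→58, 227 + 5.6 = 232.6→233, 122 + 26.6 = 148.6→149) → #3AE995

#22E687, #3AE995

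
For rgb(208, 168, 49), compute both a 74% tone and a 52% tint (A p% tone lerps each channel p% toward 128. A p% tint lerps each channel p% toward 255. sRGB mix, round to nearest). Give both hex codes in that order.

#958a6b, #e8d59c

74% tone:
  R: 208 + 0.74×(128−208) = 208 − 59.2 = 148.8 → 149
  G: 168 − 29.6 = 138.4 → 138
  B: 49 + 58.46 = 107.46 → 107
  → #958a6b
52% tint:
  R: 208 + 24.44 = 232.44 → 232
  G: 168 + 0.52×(255−168) = 168 + 45.24 = 213.24 → 213
  B: 49 + 107.12 = 156.12 → 156
  → #e8d59c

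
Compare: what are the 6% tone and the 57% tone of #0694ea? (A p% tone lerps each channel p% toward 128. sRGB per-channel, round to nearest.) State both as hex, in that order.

#0694ea is rgb(6, 148, 234).
6% tone:
  R: 6 + 0.06×(128−6) = 6 + 7.32 = 13.32 → 13
  G: 148 − 1.2 = 146.8 → 147
  B: 234 + 0.06×(128−234) = 234 − 6.36 = 227.64 → 228
  → #0d93e4
57% tone:
  R: 6 + 69.54 = 75.54 → 76
  G: 148 + 0.57×(128−148) = 148 − 11.4 = 136.6 → 137
  B: 234 − 60.42 = 173.58 → 174
  → #4c89ae

#0d93e4, #4c89ae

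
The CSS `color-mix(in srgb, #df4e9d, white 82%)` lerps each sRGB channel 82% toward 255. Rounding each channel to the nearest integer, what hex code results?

#f9dfed

#df4e9d is rgb(223, 78, 157).
An 82% tint moves each channel 82% toward 255:
  R: 223 + 0.82×(255−223) = 223 + 26.24 = 249.24 → 249
  G: 78 + 0.82×(255−78) = 78 + 145.14 = 223.14 → 223
  B: 157 + 80.36 = 237.36 → 237
rgb(249, 223, 237) = #f9dfed.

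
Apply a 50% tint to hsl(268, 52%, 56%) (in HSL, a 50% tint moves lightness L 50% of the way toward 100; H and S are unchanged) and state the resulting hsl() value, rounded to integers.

L moves 50% from 56 toward 100: 56 + 22 = 78 → 78.
H and S are unchanged.

hsl(268, 52%, 78%)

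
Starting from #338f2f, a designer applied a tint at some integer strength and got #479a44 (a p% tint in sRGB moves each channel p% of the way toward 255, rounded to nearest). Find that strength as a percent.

10%

#338f2f is rgb(51, 143, 47); #479a44 is rgb(71, 154, 68).
On the B channel (widest range): 68 ≈ 47 + (p/100)(255 − 47), so p ≈ 100×(68 − 47)/(255 − 47) = 2100/208 = 10.10.
p = 10 reproduces all three channels after rounding.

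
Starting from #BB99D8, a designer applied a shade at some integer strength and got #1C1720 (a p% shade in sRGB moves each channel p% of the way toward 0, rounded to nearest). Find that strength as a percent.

#BB99D8 is rgb(187, 153, 216); #1C1720 is rgb(28, 23, 32).
On the B channel (widest range): 32 ≈ 216 + (p/100)(0 − 216), so p ≈ 100×(32 − 216)/(0 − 216) = -18400/-216 = 85.19.
p = 85 reproduces all three channels after rounding.

85%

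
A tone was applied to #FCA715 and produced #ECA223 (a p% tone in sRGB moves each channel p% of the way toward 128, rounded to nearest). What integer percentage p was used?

13%

#FCA715 is rgb(252, 167, 21); #ECA223 is rgb(236, 162, 35).
On the R channel (widest range): 236 ≈ 252 + (p/100)(128 − 252), so p ≈ 100×(236 − 252)/(128 − 252) = -1600/-124 = 12.90.
p = 13 reproduces all three channels after rounding.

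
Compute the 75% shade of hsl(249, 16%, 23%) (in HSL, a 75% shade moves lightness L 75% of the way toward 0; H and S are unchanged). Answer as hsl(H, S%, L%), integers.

L moves 75% from 23 toward 0: 23 − 17.25 = 5.75 → 6.
H and S are unchanged.

hsl(249, 16%, 6%)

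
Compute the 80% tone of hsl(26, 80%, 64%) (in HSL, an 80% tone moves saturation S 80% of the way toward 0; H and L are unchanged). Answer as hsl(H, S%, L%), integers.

S moves 80% from 80 toward 0: 80 − 64 = 16 → 16.
H and L are unchanged.

hsl(26, 16%, 64%)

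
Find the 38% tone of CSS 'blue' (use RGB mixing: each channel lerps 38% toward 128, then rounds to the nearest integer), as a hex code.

#3131CF

CSS blue is rgb(0, 0, 255).
Per channel, c → c + 0.38(128 − c):
  R: 0 + 48.64 = 48.64 → 49
  G: 0 + 0.38×(128−0) = 0 + 48.64 = 48.64 → 49
  B: 255 − 48.26 = 206.74 → 207
rgb(49, 49, 207) = #3131CF.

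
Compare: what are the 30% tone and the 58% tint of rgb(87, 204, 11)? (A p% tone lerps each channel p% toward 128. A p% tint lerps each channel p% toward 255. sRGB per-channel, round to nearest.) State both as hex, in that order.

#63B52E, #B8EA99

30% tone:
  R: 87 + 12.3 = 99.3 → 99
  G: 204 − 22.8 = 181.2 → 181
  B: 11 + 0.3×(128−11) = 11 + 35.1 = 46.1 → 46
  → #63B52E
58% tint:
  R: 87 + 0.58×(255−87) = 87 + 97.44 = 184.44 → 184
  G: 204 + 0.58×(255−204) = 204 + 29.58 = 233.58 → 234
  B: 11 + 141.52 = 152.52 → 153
  → #B8EA99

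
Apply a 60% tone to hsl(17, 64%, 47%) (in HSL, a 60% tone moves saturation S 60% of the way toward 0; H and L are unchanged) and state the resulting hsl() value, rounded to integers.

S moves 60% from 64 toward 0: 64 − 38.4 = 25.6 → 26.
H and L are unchanged.

hsl(17, 26%, 47%)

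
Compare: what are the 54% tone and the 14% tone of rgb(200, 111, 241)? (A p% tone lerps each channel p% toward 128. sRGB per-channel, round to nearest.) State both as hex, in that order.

54% tone:
  R: 200 + 0.54×(128−200) = 200 − 38.88 = 161.12 → 161
  G: 111 + 0.54×(128−111) = 111 + 9.18 = 120.18 → 120
  B: 241 − 61.02 = 179.98 → 180
  → #A178B4
14% tone:
  R: 200 − 10.08 = 189.92 → 190
  G: 111 + 0.14×(128−111) = 111 + 2.38 = 113.38 → 113
  B: 241 − 15.82 = 225.18 → 225
  → #BE71E1

#A178B4, #BE71E1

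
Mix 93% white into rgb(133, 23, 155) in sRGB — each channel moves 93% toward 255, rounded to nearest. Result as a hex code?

Lerp each channel 93% toward 255:
  R: 133 + 113.46 = 246.46 → 246
  G: 23 + 0.93×(255−23) = 23 + 215.76 = 238.76 → 239
  B: 155 + 0.93×(255−155) = 155 + 93 = 248 → 248
rgb(246, 239, 248) = #F6EFF8.

#F6EFF8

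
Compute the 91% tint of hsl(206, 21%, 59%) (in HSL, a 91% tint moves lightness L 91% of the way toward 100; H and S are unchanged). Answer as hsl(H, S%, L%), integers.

L moves 91% from 59 toward 100: 59 + 37.31 = 96.31 → 96.
H and S are unchanged.

hsl(206, 21%, 96%)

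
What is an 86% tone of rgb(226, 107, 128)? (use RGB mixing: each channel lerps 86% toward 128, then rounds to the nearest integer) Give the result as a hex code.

#8E7D80

Lerp each channel 86% toward 128:
  R: 226 − 84.28 = 141.72 → 142
  G: 107 + 0.86×(128−107) = 107 + 18.06 = 125.06 → 125
  B: 128 + 0 = 128 → 128
rgb(142, 125, 128) = #8E7D80.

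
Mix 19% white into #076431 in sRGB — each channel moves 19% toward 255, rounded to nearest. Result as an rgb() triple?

rgb(54, 129, 88)

#076431 is rgb(7, 100, 49).
A 19% tint moves each channel 19% toward 255:
  R: 7 + 0.19×(255−7) = 7 + 47.12 = 54.12 → 54
  G: 100 + 29.45 = 129.45 → 129
  B: 49 + 0.19×(255−49) = 49 + 39.14 = 88.14 → 88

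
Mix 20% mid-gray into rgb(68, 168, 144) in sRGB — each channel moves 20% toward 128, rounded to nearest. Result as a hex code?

#50A08D

Lerp each channel 20% toward 128:
  R: 68 + 12 = 80 → 80
  G: 168 + 0.2×(128−168) = 168 − 8 = 160 → 160
  B: 144 + 0.2×(128−144) = 144 − 3.2 = 140.8 → 141
rgb(80, 160, 141) = #50A08D.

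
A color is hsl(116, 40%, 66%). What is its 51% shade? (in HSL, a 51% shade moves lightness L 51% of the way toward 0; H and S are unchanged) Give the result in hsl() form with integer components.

L moves 51% from 66 toward 0: 66 − 33.66 = 32.34 → 32.
H and S are unchanged.

hsl(116, 40%, 32%)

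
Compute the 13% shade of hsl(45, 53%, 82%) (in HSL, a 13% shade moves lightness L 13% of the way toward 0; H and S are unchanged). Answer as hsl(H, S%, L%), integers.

hsl(45, 53%, 71%)

L moves 13% from 82 toward 0: 82 − 10.66 = 71.34 → 71.
H and S are unchanged.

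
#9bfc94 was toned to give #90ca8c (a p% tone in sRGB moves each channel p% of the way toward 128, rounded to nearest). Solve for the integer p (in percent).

40%

#9bfc94 is rgb(155, 252, 148); #90ca8c is rgb(144, 202, 140).
On the G channel (widest range): 202 ≈ 252 + (p/100)(128 − 252), so p ≈ 100×(202 − 252)/(128 − 252) = -5000/-124 = 40.32.
p = 40 reproduces all three channels after rounding.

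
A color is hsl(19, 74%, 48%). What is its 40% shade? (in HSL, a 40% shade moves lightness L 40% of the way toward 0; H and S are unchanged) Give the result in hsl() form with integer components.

hsl(19, 74%, 29%)

L moves 40% from 48 toward 0: 48 − 19.2 = 28.8 → 29.
H and S are unchanged.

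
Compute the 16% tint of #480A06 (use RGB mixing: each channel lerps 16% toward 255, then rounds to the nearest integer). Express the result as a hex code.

#65312E

#480A06 is rgb(72, 10, 6).
A 16% tint moves each channel 16% toward 255:
  R: 72 + 0.16×(255−72) = 72 + 29.28 = 101.28 → 101
  G: 10 + 39.2 = 49.2 → 49
  B: 6 + 0.16×(255−6) = 6 + 39.84 = 45.84 → 46
rgb(101, 49, 46) = #65312E.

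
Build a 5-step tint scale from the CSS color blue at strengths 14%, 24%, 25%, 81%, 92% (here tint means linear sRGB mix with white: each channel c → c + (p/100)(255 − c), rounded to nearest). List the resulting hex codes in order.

#2424FF, #3D3DFF, #4040FF, #CFCFFF, #EBEBFF

CSS blue is rgb(0, 0, 255).
14%: (0 + 35.7 = 35.7→36, 0 + 35.7 = 35.7→36, 255→255) → #2424FF
24%: (0 + 61.2 = 61.2→61, 0 + 61.2 = 61.2→61, 255→255) → #3D3DFF
25%: (0 + 63.75 = 63.75→64, 0 + 63.75 = 63.75→64, 255→255) → #4040FF
81%: (0 + 206.55 = 206.55→207, 0 + 206.55 = 206.55→207, 255→255) → #CFCFFF
92%: (0 + 234.6 = 234.6→235, 0 + 234.6 = 234.6→235, 255→255) → #EBEBFF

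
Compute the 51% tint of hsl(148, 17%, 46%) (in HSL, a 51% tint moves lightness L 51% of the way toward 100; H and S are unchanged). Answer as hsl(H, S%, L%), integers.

hsl(148, 17%, 74%)

L moves 51% from 46 toward 100: 46 + 27.54 = 73.54 → 74.
H and S are unchanged.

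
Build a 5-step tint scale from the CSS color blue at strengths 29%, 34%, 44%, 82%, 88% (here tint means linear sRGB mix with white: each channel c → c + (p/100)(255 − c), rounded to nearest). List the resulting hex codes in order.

CSS blue is rgb(0, 0, 255).
29%: (0 + 73.95 = 73.95→74, 0 + 73.95 = 73.95→74, 255→255) → #4a4aff
34%: (0 + 86.7 = 86.7→87, 0 + 86.7 = 86.7→87, 255→255) → #5757ff
44%: (0 + 112.2 = 112.2→112, 0 + 112.2 = 112.2→112, 255→255) → #7070ff
82%: (0 + 209.1 = 209.1→209, 0 + 209.1 = 209.1→209, 255→255) → #d1d1ff
88%: (0 + 224.4 = 224.4→224, 0 + 224.4 = 224.4→224, 255→255) → #e0e0ff

#4a4aff, #5757ff, #7070ff, #d1d1ff, #e0e0ff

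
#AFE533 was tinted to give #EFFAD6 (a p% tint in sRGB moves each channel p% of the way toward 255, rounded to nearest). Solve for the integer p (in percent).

#AFE533 is rgb(175, 229, 51); #EFFAD6 is rgb(239, 250, 214).
On the B channel (widest range): 214 ≈ 51 + (p/100)(255 − 51), so p ≈ 100×(214 − 51)/(255 − 51) = 16300/204 = 79.90.
p = 80 reproduces all three channels after rounding.

80%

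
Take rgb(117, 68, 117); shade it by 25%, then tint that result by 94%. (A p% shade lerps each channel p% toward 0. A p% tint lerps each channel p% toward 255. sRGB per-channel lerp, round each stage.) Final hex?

A 25% shade moves each channel 25% toward 0:
  R: 117 − 29.25 = 87.75 → 88
  G: 68 − 17 = 51 → 51
  B: 117 + 0.25×(0−117) = 117 − 29.25 = 87.75 → 88
After the shade: rgb(88, 51, 88) = #583358.
Lerp each channel 94% toward 255:
  R: 88 + 156.98 = 244.98 → 245
  G: 51 + 191.76 = 242.76 → 243
  B: 88 + 156.98 = 244.98 → 245
rgb(245, 243, 245) = #f5f3f5.

#f5f3f5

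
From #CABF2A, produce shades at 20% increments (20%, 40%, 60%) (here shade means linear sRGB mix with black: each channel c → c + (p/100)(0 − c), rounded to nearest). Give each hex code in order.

#CABF2A is rgb(202, 191, 42).
20%: (202 − 40.4 = 161.6→162, 191 − 38.2 = 152.8→153, 42 − 8.4 = 33.6→34) → #A29922
40%: (202 − 80.8 = 121.2→121, 191 − 76.4 = 114.6→115, 42 − 16.8 = 25.2→25) → #797319
60%: (202 − 121.2 = 80.8→81, 191 − 114.6 = 76.4→76, 42 − 25.2 = 16.8→17) → #514C11

#A29922, #797319, #514C11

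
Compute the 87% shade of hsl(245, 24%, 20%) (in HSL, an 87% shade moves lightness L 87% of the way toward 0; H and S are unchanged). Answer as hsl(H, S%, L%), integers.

hsl(245, 24%, 3%)

L moves 87% from 20 toward 0: 20 − 17.4 = 2.6 → 3.
H and S are unchanged.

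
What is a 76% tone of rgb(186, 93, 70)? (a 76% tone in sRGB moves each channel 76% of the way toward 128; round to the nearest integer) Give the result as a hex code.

#8e7872

Per channel, c → c + 0.76(128 − c):
  R: 186 − 44.08 = 141.92 → 142
  G: 93 + 26.6 = 119.6 → 120
  B: 70 + 0.76×(128−70) = 70 + 44.08 = 114.08 → 114
rgb(142, 120, 114) = #8e7872.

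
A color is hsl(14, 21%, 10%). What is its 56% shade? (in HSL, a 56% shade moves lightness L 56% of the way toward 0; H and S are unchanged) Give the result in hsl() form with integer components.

L moves 56% from 10 toward 0: 10 − 5.6 = 4.4 → 4.
H and S are unchanged.

hsl(14, 21%, 4%)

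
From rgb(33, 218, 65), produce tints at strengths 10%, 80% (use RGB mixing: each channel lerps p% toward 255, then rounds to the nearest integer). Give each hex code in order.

10%: (33 + 22.2 = 55.2→55, 218 + 3.7 = 221.7→222, 65 + 19 = 84→84) → #37DE54
80%: (33 + 177.6 = 210.6→211, 218 + 29.6 = 247.6→248, 65 + 152 = 217→217) → #D3F8D9

#37DE54, #D3F8D9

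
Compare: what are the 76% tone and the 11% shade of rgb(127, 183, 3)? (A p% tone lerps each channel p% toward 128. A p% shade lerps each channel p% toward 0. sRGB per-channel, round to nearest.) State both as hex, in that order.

76% tone:
  R: 127 + 0.76 = 127.76 → 128
  G: 183 − 41.8 = 141.2 → 141
  B: 3 + 0.76×(128−3) = 3 + 95 = 98 → 98
  → #808D62
11% shade:
  R: 127 + 0.11×(0−127) = 127 − 13.97 = 113.03 → 113
  G: 183 − 20.13 = 162.87 → 163
  B: 3 + 0.11×(0−3) = 3 − 0.33 = 2.67 → 3
  → #71A303

#808D62, #71A303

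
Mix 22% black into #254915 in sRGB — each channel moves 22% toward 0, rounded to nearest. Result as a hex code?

#1D3910

#254915 is rgb(37, 73, 21).
Per channel, c → c + 0.22(0 − c):
  R: 37 + 0.22×(0−37) = 37 − 8.14 = 28.86 → 29
  G: 73 + 0.22×(0−73) = 73 − 16.06 = 56.94 → 57
  B: 21 + 0.22×(0−21) = 21 − 4.62 = 16.38 → 16
rgb(29, 57, 16) = #1D3910.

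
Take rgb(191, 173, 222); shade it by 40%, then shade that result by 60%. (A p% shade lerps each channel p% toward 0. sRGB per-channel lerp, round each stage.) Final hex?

#2E2A35

Per channel, c → c + 0.4(0 − c):
  R: 191 + 0.4×(0−191) = 191 − 76.4 = 114.6 → 115
  G: 173 − 69.2 = 103.8 → 104
  B: 222 + 0.4×(0−222) = 222 − 88.8 = 133.2 → 133
After the shade: rgb(115, 104, 133) = #736885.
A 60% shade moves each channel 60% toward 0:
  R: 115 − 69 = 46 → 46
  G: 104 − 62.4 = 41.6 → 42
  B: 133 − 79.8 = 53.2 → 53
rgb(46, 42, 53) = #2E2A35.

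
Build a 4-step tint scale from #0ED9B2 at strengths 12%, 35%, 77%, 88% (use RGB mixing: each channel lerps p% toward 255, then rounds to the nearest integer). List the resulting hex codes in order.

#0ED9B2 is rgb(14, 217, 178).
12%: (14 + 28.92 = 42.92→43, 217 + 4.56 = 221.56→222, 178 + 9.24 = 187.24→187) → #2BDEBB
35%: (14 + 84.35 = 98.35→98, 217 + 13.3 = 230.3→230, 178 + 26.95 = 204.95→205) → #62E6CD
77%: (14 + 185.57 = 199.57→200, 217 + 29.26 = 246.26→246, 178 + 59.29 = 237.29→237) → #C8F6ED
88%: (14 + 212.08 = 226.08→226, 217 + 33.44 = 250.44→250, 178 + 67.76 = 245.76→246) → #E2FAF6

#2BDEBB, #62E6CD, #C8F6ED, #E2FAF6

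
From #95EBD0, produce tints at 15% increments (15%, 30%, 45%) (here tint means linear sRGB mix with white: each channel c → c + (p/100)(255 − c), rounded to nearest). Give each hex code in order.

#A5EED7, #B5F1DE, #C5F4E5

#95EBD0 is rgb(149, 235, 208).
15%: (149 + 15.9 = 164.9→165, 235 + 3 = 238→238, 208 + 7.05 = 215.05→215) → #A5EED7
30%: (149 + 31.8 = 180.8→181, 235 + 6 = 241→241, 208 + 14.1 = 222.1→222) → #B5F1DE
45%: (149 + 47.7 = 196.7→197, 235 + 9 = 244→244, 208 + 21.15 = 229.15→229) → #C5F4E5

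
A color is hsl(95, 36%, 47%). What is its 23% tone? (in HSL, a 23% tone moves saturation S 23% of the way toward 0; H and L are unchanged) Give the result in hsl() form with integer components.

hsl(95, 28%, 47%)

S moves 23% from 36 toward 0: 36 − 8.28 = 27.72 → 28.
H and L are unchanged.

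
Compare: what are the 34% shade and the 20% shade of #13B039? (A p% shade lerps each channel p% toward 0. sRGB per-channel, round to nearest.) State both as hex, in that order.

#13B039 is rgb(19, 176, 57).
34% shade:
  R: 19 − 6.46 = 12.54 → 13
  G: 176 + 0.34×(0−176) = 176 − 59.84 = 116.16 → 116
  B: 57 + 0.34×(0−57) = 57 − 19.38 = 37.62 → 38
  → #0D7426
20% shade:
  R: 19 + 0.2×(0−19) = 19 − 3.8 = 15.2 → 15
  G: 176 + 0.2×(0−176) = 176 − 35.2 = 140.8 → 141
  B: 57 + 0.2×(0−57) = 57 − 11.4 = 45.6 → 46
  → #0F8D2E

#0D7426, #0F8D2E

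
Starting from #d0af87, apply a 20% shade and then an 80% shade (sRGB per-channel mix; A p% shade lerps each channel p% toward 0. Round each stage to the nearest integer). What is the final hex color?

#211c16

#d0af87 is rgb(208, 175, 135).
Lerp each channel 20% toward 0:
  R: 208 + 0.2×(0−208) = 208 − 41.6 = 166.4 → 166
  G: 175 − 35 = 140 → 140
  B: 135 + 0.2×(0−135) = 135 − 27 = 108 → 108
After the shade: rgb(166, 140, 108) = #a68c6c.
Lerp each channel 80% toward 0:
  R: 166 − 132.8 = 33.2 → 33
  G: 140 − 112 = 28 → 28
  B: 108 − 86.4 = 21.6 → 22
rgb(33, 28, 22) = #211c16.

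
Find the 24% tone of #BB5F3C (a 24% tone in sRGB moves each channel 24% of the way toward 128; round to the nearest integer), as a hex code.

#BB5F3C is rgb(187, 95, 60).
Per channel, c → c + 0.24(128 − c):
  R: 187 + 0.24×(128−187) = 187 − 14.16 = 172.84 → 173
  G: 95 + 0.24×(128−95) = 95 + 7.92 = 102.92 → 103
  B: 60 + 16.32 = 76.32 → 76
rgb(173, 103, 76) = #AD674C.

#AD674C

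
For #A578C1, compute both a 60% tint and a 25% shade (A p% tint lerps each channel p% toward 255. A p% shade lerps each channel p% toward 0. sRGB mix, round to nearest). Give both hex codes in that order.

#DBC9E6, #7C5A91

#A578C1 is rgb(165, 120, 193).
60% tint:
  R: 165 + 54 = 219 → 219
  G: 120 + 0.6×(255−120) = 120 + 81 = 201 → 201
  B: 193 + 37.2 = 230.2 → 230
  → #DBC9E6
25% shade:
  R: 165 + 0.25×(0−165) = 165 − 41.25 = 123.75 → 124
  G: 120 + 0.25×(0−120) = 120 − 30 = 90 → 90
  B: 193 − 48.25 = 144.75 → 145
  → #7C5A91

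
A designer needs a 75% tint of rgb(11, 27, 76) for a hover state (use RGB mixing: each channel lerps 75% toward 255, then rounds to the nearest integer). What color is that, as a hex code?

#c2c6d2

Lerp each channel 75% toward 255:
  R: 11 + 0.75×(255−11) = 11 + 183 = 194 → 194
  G: 27 + 0.75×(255−27) = 27 + 171 = 198 → 198
  B: 76 + 0.75×(255−76) = 76 + 134.25 = 210.25 → 210
rgb(194, 198, 210) = #c2c6d2.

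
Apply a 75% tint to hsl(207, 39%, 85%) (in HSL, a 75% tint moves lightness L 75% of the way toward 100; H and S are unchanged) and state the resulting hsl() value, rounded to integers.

L moves 75% from 85 toward 100: 85 + 11.25 = 96.25 → 96.
H and S are unchanged.

hsl(207, 39%, 96%)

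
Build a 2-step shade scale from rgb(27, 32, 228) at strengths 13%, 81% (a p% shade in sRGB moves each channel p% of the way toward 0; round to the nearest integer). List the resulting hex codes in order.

#171CC6, #05062B

13%: (27 − 3.51 = 23.49→23, 32 − 4.16 = 27.84→28, 228 − 29.64 = 198.36→198) → #171CC6
81%: (27 − 21.87 = 5.13→5, 32 − 25.92 = 6.08→6, 228 − 184.68 = 43.32→43) → #05062B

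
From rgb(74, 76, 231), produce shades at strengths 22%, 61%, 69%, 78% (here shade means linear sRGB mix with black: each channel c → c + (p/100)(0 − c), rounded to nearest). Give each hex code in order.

22%: (74 − 16.28 = 57.72→58, 76 − 16.72 = 59.28→59, 231 − 50.82 = 180.18→180) → #3a3bb4
61%: (74 − 45.14 = 28.86→29, 76 − 46.36 = 29.64→30, 231 − 140.91 = 90.09→90) → #1d1e5a
69%: (74 − 51.06 = 22.94→23, 76 − 52.44 = 23.56→24, 231 − 159.39 = 71.61→72) → #171848
78%: (74 − 57.72 = 16.28→16, 76 − 59.28 = 16.72→17, 231 − 180.18 = 50.82→51) → #101133

#3a3bb4, #1d1e5a, #171848, #101133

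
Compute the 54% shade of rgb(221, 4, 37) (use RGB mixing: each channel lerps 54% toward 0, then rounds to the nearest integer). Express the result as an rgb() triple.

Per channel, c → c + 0.54(0 − c):
  R: 221 + 0.54×(0−221) = 221 − 119.34 = 101.66 → 102
  G: 4 + 0.54×(0−4) = 4 − 2.16 = 1.84 → 2
  B: 37 + 0.54×(0−37) = 37 − 19.98 = 17.02 → 17

rgb(102, 2, 17)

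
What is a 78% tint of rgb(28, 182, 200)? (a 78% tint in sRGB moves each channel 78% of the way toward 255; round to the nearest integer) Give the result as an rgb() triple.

Per channel, c → c + 0.78(255 − c):
  R: 28 + 177.06 = 205.06 → 205
  G: 182 + 56.94 = 238.94 → 239
  B: 200 + 0.78×(255−200) = 200 + 42.9 = 242.9 → 243

rgb(205, 239, 243)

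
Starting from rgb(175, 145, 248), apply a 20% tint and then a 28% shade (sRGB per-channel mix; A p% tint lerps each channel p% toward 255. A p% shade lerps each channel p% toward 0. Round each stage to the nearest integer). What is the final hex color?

#8A78B3

Lerp each channel 20% toward 255:
  R: 175 + 16 = 191 → 191
  G: 145 + 22 = 167 → 167
  B: 248 + 0.2×(255−248) = 248 + 1.4 = 249.4 → 249
After the tint: rgb(191, 167, 249) = #BFA7F9.
Lerp each channel 28% toward 0:
  R: 191 − 53.48 = 137.52 → 138
  G: 167 + 0.28×(0−167) = 167 − 46.76 = 120.24 → 120
  B: 249 + 0.28×(0−249) = 249 − 69.72 = 179.28 → 179
rgb(138, 120, 179) = #8A78B3.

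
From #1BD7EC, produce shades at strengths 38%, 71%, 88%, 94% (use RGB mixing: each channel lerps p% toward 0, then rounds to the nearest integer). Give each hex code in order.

#118592, #083E44, #031A1C, #020D0E

#1BD7EC is rgb(27, 215, 236).
38%: (27 − 10.26 = 16.74→17, 215 − 81.7 = 133.3→133, 236 − 89.68 = 146.32→146) → #118592
71%: (27 − 19.17 = 7.83→8, 215 − 152.65 = 62.35→62, 236 − 167.56 = 68.44→68) → #083E44
88%: (27 − 23.76 = 3.24→3, 215 − 189.2 = 25.8→26, 236 − 207.68 = 28.32→28) → #031A1C
94%: (27 − 25.38 = 1.62→2, 215 − 202.1 = 12.9→13, 236 − 221.84 = 14.16→14) → #020D0E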